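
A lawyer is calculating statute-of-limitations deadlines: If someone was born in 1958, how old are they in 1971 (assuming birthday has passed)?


Birth year: 1958
Current year: 1971
Age = current year - birth year
Age = 1971 - 1958 = 13

13


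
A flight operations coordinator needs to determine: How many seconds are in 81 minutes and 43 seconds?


Minutes: 81
Extra seconds: 43
Seconds per minute: 60
Minutes to seconds: 81 x 60 = 4860
Total: 4860 + 43 = 4903

4903


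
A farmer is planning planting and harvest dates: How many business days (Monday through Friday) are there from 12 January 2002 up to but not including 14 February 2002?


Start: 2002-01-12 (Saturday)
End (exclusive): 2002-02-14 (Thursday)
Total calendar days: 33
Full weeks: 33 // 7 = 4 -> 20 weekdays
Remaining 5 days starting on Saturday:
  Sat(-), Sun(-), Mon(w), Tue(w), Wed(w) -> 3 weekdays
Total business days: 20 + 3 = 23

23


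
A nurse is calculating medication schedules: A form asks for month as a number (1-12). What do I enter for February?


Calendar month order:
1. January
2. February <--
3. March
February is month number 2

2


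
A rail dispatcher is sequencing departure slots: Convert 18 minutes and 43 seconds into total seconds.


Minutes: 18
Seconds: 43
Convert minutes to seconds: 18 x 60 = 1080
Add remaining seconds: 1080 + 43 = 1123

1123


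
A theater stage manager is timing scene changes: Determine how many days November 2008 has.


Month: November
Year: 2008
November is a 30-day month
Total: 30 days

30


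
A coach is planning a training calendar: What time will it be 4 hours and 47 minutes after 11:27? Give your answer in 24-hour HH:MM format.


Start time: 11:27
Adding: 4 hours 47 minutes
Minutes: 27 + 47 = 74
Minute overflow: 74 >= 60, so carry 1 hour, minutes = 14
Hours: 11 + 4 + 1 = 16
Result: 16:14

16:14


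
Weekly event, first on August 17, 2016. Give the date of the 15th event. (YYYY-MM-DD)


First occurrence: 2016-08-17 (occurrence 1)
Each occurrence is 7 days after the previous.
Occurrence 15 is 14 weeks after the first.
14 weeks = 98 days
2016-08-17 + 98 days = 2016-11-23

2016-11-23


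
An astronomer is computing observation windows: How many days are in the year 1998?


Year: 1998
Check leap year rules:
Divisible by 4? No
1998 is not a leap year
Days: 365

365


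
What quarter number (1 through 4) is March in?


Month: March (month 3)
Q1: January-March (months 1-3)
Q2: April-June (months 4-6)
Q3: July-September (months 7-9)
Q4: October-December (months 10-12)
Month 3 falls in Q1

1


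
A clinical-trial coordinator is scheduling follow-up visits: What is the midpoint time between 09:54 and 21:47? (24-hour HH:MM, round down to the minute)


Start time: 09:54 = 594 minutes from midnight
End time: 21:47 = 1307 minutes from midnight
Sum: 594 + 1307 = 1901
Midpoint: 1901 / 2 = 950 minutes
Convert: 950 / 60 = 15 hours, 50 minutes
Result: 15:50

15:50


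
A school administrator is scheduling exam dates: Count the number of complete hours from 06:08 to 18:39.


Start: 06:08
End: 18:39
Hour difference: 18 - 6 = 12 hours
Minute difference: 39 - 8 = 31 minutes
Total minutes: 751
Complete hours: 751 / 60 = 12 (remainder 31)

12


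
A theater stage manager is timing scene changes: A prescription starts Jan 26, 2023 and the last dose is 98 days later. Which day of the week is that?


Start: 2023-01-26 (Thursday)
Step 1 - find target date: add 98 days
  2023-01-26 + 98 days = 2023-05-04
Step 2 - day of week:
  98 mod 7 = 0
  Thursday + 0 days -> Thursday
Result: Thursday (2023-05-04)

Thursday


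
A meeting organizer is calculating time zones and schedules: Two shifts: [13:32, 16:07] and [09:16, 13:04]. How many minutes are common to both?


Interval A: [812, 967] minutes from midnight
Interval B: [556, 784] minutes from midnight
Overlap start = max(812, 556) = 812
Overlap end = min(967, 784) = 784
End <= start, so the intervals do not overlap: 0 minutes

0


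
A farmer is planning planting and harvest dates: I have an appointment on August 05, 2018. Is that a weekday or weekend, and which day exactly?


Date: 2018-08-05
January 1, 2018 is a Monday
Day of year: 217
Offset from Jan 1: 216 days
216 mod 7 = 6
Result: Sunday

Sunday


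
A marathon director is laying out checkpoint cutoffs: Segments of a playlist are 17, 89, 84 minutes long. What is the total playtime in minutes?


Durations: 17, 89, 84
Running sum: 17
+ 89 = 106
+ 84 = 190
Total duration: 190 minutes
That is 3 hours and 10 minutes

190


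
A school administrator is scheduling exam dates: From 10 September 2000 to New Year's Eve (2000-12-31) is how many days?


Start: September 10, 2000
End: December 31, 2000
Days left in September: 20
October: 31
November: 30
December: 31
Sum of remaining months: 92
Total: 20 + 92 = 112

112


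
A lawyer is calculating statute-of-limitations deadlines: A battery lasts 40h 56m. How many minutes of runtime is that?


Hours: 40
Extra minutes: 56
Minutes per hour: 60
Hours to minutes: 40 x 60 = 2400
Total: 2400 + 56 = 2456

2456


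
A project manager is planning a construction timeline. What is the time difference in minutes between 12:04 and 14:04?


Start time: 12:04 = 724 minutes from midnight
End time: 14:04 = 844 minutes from midnight
Difference: 844 - 724 = 120 minutes
That is 2 hours and 0 minutes

120


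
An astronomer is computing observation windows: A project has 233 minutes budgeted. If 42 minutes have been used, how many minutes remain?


Total budget: 233 minutes
Time used: 42 minutes
Remaining: 233 - 42 = 191 minutes
Percent used: 18.0%
Percent remaining: 82.0%

191


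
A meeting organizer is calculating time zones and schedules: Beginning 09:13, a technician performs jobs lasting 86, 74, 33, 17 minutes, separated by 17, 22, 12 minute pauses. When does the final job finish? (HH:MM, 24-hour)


Start: 09:13 = 553 min from midnight
  after task 1 (86 min): 10:39
  after break (17 min): 10:56
  after task 2 (74 min): 12:10
  after break (22 min): 12:32
  after task 3 (33 min): 13:05
  after break (12 min): 13:17
  after task 4 (17 min): 13:34
Total elapsed: 261 minutes
End time: 13:34

13:34


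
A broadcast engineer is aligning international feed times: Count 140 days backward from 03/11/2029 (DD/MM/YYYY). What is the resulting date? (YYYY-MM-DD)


Start: 2029-11-03
Subtracting 140 days
Days already passed in November: 3
After going back through November: 137 more days to subtract
October 2029: 31 days, 106 remaining
September 2029: 30 days, 76 remaining
August 2029: 31 days, 45 remaining
July 2029: 31 days, 14 remaining
Result: 2029-06-16

2029-06-16


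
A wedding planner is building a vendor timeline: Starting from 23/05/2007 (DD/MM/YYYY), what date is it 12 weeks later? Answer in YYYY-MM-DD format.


Start: 2007-05-23
Weeks to add: 12
Convert to days: 12 x 7 = 84 days
Add 84 days to 2007-05-23
Result: 2007-08-15

2007-08-15


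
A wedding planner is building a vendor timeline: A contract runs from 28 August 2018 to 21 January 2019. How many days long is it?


Start date: 2018-08-28
End date: 2019-01-21
Aug 2018: +4 days
Sep 2018: +30 days
Oct 2018: +31 days
... (3 more months)
Total: 146 days

146


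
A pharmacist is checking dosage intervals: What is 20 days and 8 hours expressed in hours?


Days: 20
Extra hours: 8
Hours per day: 24
Days to hours: 20 x 24 = 480
Total: 480 + 8 = 488

488


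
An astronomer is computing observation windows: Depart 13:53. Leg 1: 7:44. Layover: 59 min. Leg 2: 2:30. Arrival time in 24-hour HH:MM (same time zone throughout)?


Depart: 13:53
Leg 1: +464 min -> 21:37
Layover: +59 min -> 22:36
Leg 2: +150 min -> 01:06
Total travel: 673 minutes = 11h 13m
Arrival: 01:06

01:06


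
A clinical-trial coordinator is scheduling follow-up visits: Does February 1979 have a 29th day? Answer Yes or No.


Year: 1979
Divisible by 4? 1979 / 4 = 494.75 -> No
Not divisible by 4, so NOT a leap year

No


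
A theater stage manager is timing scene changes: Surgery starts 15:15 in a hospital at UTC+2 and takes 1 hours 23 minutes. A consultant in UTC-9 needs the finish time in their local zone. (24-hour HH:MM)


Start: 15:15 in UTC+2
Step 1 - add duration:
  minutes: 15 + 23 = 38
  hours: 15 + 1 + 0 = 16
  end in UTC+2: 16:38
Step 2 - convert UTC+2 -> UTC-9:
  offset difference: -9 - (2) = -11 hours
  16 + (-11) = 5 -> mod 24 = 5
Result: 05:38 in UTC-9

05:38


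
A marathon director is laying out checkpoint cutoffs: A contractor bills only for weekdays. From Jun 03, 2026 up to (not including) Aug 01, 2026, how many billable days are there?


Start: 2026-06-03 (Wednesday)
End (exclusive): 2026-08-01 (Saturday)
Total calendar days: 59
Full weeks: 59 // 7 = 8 -> 40 weekdays
Remaining 3 days starting on Wednesday:
  Wed(w), Thu(w), Fri(w) -> 3 weekdays
Total business days: 40 + 3 = 43

43


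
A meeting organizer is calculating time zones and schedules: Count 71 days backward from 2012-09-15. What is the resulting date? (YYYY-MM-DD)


Start: 2012-09-15
Subtracting 71 days
Days already passed in September: 15
After going back through September: 56 more days to subtract
August 2012: 31 days, 25 remaining
July 2012 has 31 days, need 25
Result: 2012-07-06

2012-07-06


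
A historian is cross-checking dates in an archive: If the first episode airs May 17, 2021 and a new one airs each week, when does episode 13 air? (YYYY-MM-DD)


First occurrence: 2021-05-17 (occurrence 1)
Each occurrence is 7 days after the previous.
Occurrence 13 is 12 weeks after the first.
12 weeks = 84 days
2021-05-17 + 84 days = 2021-08-09

2021-08-09


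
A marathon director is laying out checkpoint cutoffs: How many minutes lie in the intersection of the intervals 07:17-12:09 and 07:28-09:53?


Interval A: [437, 729] minutes from midnight
Interval B: [448, 593] minutes from midnight
Overlap start = max(437, 448) = 448
Overlap end = min(729, 593) = 593
Overlap = 593 - 448 = 145 minutes

145


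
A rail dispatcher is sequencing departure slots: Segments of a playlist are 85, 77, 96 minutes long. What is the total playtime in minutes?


Durations: 85, 77, 96
Running sum: 85
+ 77 = 162
+ 96 = 258
Total duration: 258 minutes
That is 4 hours and 18 minutes

258


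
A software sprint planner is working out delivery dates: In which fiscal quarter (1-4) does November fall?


Month: November (month 11)
Q1: January-March (months 1-3)
Q2: April-June (months 4-6)
Q3: July-September (months 7-9)
Q4: October-December (months 10-12)
Month 11 falls in Q4

4


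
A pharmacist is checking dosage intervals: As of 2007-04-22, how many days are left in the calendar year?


Start: April 22, 2007
End: December 31, 2007
Days left in April: 8
May: 31
June: 30
July: 31
August: 31
... plus remaining months
Sum of remaining months: 245
Total: 8 + 245 = 253

253


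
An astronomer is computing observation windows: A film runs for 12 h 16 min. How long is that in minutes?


Hours: 12
Minutes: 16
Convert hours to minutes: 12 x 60 = 720
Add remaining minutes: 720 + 16 = 736

736


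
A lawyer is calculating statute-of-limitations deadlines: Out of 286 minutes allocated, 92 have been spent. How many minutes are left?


Total budget: 286 minutes
Time used: 92 minutes
Remaining: 286 - 92 = 194 minutes
Percent used: 32.2%
Percent remaining: 67.8%

194


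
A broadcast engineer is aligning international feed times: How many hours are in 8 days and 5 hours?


Days: 8
Extra hours: 5
Hours per day: 24
Days to hours: 8 x 24 = 192
Total: 192 + 5 = 197

197


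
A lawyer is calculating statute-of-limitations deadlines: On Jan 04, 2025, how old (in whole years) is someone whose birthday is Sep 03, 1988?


Birth: 1988-09-03
Reference: 2025-01-04
Year difference: 2025 - 1988 = 37
Has birthday (09-03) occurred by 01-04? No
Birthday not yet reached this year -> subtract 1
Age in full years: 36

36


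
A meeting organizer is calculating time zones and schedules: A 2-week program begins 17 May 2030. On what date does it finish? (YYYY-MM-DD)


Start: 2030-05-17
Weeks to add: 2
Convert to days: 2 x 7 = 14 days
Add 14 days to 2030-05-17
Result: 2030-05-31

2030-05-31


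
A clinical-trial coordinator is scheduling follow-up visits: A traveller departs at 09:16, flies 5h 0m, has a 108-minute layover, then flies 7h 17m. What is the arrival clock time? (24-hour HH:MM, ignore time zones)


Depart: 09:16
Leg 1: +300 min -> 14:16
Layover: +108 min -> 16:04
Leg 2: +437 min -> 23:21
Total travel: 845 minutes = 14h 5m
Arrival: 23:21

23:21


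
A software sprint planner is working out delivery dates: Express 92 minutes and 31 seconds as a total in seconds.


Minutes: 92
Seconds: 31
Convert minutes to seconds: 92 x 60 = 5520
Add remaining seconds: 5520 + 31 = 5551

5551


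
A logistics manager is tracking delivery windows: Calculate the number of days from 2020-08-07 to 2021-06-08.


Start date: 2020-08-07
End date: 2021-06-08
Aug 2020: +25 days
Sep 2020: +30 days
Oct 2020: +31 days
... (8 more months)
Total: 305 days

305


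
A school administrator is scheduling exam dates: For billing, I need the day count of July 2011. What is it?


Month: July
Year: 2011
July is a 31-day month
Total: 31 days

31


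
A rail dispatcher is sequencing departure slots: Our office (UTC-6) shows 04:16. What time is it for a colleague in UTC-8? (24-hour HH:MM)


Local time: 04:16 at UTC-6 (offset -6h)
Target zone: UTC-8 (offset -8h)
Difference: -8 - (-6) = -2 hours
Calculation: 4 + (-2) = 2
Result: 02:16

02:16


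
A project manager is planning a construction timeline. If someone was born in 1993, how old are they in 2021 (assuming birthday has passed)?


Birth year: 1993
Current year: 2021
Age = current year - birth year
Age = 2021 - 1993 = 28

28


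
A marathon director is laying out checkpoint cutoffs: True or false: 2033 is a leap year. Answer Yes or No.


Year: 2033
Divisible by 4? 2033 / 4 = 508.25 -> No
Not divisible by 4, so NOT a leap year

No


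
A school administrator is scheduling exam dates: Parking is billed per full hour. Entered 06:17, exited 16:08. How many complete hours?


Start: 06:17
End: 16:08
Hour difference: 16 - 6 = 10 hours
Minute difference: 8 - 17 = -9 minutes
Total minutes: 591
Complete hours: 591 / 60 = 9 (remainder 51)

9


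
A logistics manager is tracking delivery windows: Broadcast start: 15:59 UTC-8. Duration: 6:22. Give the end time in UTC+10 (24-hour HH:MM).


Start: 15:59 in UTC-8
Step 1 - add duration:
  minutes: 59 + 22 = 81 (carry 1h)
  hours: 15 + 6 + 1 = 22
  end in UTC-8: 22:21
Step 2 - convert UTC-8 -> UTC+10:
  offset difference: 10 - (-8) = 18 hours
  22 + (18) = 40 -> mod 24 = 16
Result: 16:21 in UTC+10

16:21


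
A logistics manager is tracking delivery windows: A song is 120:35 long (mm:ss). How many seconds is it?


Minutes: 120
Extra seconds: 35
Seconds per minute: 60
Minutes to seconds: 120 x 60 = 7200
Total: 7200 + 35 = 7235

7235


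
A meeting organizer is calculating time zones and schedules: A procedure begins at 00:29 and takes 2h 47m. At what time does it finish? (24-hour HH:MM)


Start time: 00:29
Adding: 2 hours 47 minutes
Minutes: 29 + 47 = 76
Minute overflow: 76 >= 60, so carry 1 hour, minutes = 16
Hours: 0 + 2 + 1 = 3
Result: 03:16

03:16


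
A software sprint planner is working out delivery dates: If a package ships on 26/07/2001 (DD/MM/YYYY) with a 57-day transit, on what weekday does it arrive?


Start: 2001-07-26 (Thursday)
Step 1 - find target date: add 57 days
  2001-07-26 + 57 days = 2001-09-21
Step 2 - day of week:
  57 mod 7 = 1
  Thursday + 1 days -> Friday
Result: Friday (2001-09-21)

Friday


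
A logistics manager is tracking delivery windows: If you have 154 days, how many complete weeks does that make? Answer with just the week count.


Total days: 154
Days per week: 7
Division: 154 / 7 = 22 remainder 0
Complete weeks: 22
Remaining days: 0

22


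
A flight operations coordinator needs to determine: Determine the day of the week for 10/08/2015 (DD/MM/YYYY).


Date: 2015-08-10
January 1, 2015 is a Thursday
Day of year: 222
Offset from Jan 1: 221 days
221 mod 7 = 4
Result: Monday

Monday


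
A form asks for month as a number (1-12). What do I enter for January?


Calendar month order:
1. January <--
2. February
January is month number 1

1


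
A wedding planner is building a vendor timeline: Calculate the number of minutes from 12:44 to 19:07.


Start time: 12:44 = 764 minutes from midnight
End time: 19:07 = 1147 minutes from midnight
Difference: 1147 - 764 = 383 minutes
That is 6 hours and 23 minutes

383


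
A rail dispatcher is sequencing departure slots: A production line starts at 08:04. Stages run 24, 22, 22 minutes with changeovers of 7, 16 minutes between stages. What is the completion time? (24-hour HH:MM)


Start: 08:04 = 484 min from midnight
  after task 1 (24 min): 08:28
  after break (7 min): 08:35
  after task 2 (22 min): 08:57
  after break (16 min): 09:13
  after task 3 (22 min): 09:35
Total elapsed: 91 minutes
End time: 09:35

09:35


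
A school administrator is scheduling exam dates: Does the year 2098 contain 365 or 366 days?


Year: 2098
Check leap year rules:
Divisible by 4? No
2098 is not a leap year
Days: 365

365


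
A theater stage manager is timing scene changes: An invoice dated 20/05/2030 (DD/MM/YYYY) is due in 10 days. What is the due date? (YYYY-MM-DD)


Start: 2030-05-20
Adding 10 days
Days remaining in May: 11
Result: 2030-05-30

2030-05-30


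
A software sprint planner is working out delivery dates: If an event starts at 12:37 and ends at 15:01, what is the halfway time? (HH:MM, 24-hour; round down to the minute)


Start time: 12:37 = 757 minutes from midnight
End time: 15:01 = 901 minutes from midnight
Sum: 757 + 901 = 1658
Midpoint: 1658 / 2 = 829 minutes
Convert: 829 / 60 = 13 hours, 49 minutes
Result: 13:49

13:49


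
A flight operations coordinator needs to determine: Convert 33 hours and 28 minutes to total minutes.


Hours: 33
Extra minutes: 28
Minutes per hour: 60
Hours to minutes: 33 x 60 = 1980
Total: 1980 + 28 = 2008

2008


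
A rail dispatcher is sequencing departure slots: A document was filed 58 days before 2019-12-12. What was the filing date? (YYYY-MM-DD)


Start: 2019-12-12
Subtracting 58 days
Days already passed in December: 12
After going back through December: 46 more days to subtract
November 2019: 30 days, 16 remaining
October 2019 has 31 days, need 16
Result: 2019-10-15

2019-10-15


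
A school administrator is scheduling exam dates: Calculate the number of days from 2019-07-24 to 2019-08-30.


Start date: 2019-07-24
End date: 2019-08-30
Jul 2019: +8 days
Aug 2019: +29 days
Total: 37 days

37


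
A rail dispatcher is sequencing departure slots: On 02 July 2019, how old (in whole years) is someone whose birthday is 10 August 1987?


Birth: 1987-08-10
Reference: 2019-07-02
Year difference: 2019 - 1987 = 32
Has birthday (08-10) occurred by 07-02? No
Birthday not yet reached this year -> subtract 1
Age in full years: 31

31


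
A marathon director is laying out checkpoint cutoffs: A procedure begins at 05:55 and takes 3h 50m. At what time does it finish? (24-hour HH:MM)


Start time: 05:55
Adding: 3 hours 50 minutes
Minutes: 55 + 50 = 105
Minute overflow: 105 >= 60, so carry 1 hour, minutes = 45
Hours: 5 + 3 + 1 = 9
Result: 09:45

09:45


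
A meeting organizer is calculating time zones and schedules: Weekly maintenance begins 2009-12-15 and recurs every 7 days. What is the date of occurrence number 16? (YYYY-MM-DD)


First occurrence: 2009-12-15 (occurrence 1)
Each occurrence is 7 days after the previous.
Occurrence 16 is 15 weeks after the first.
15 weeks = 105 days
2009-12-15 + 105 days = 2010-03-30

2010-03-30


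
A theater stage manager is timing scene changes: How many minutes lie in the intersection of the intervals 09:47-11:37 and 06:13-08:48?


Interval A: [587, 697] minutes from midnight
Interval B: [373, 528] minutes from midnight
Overlap start = max(587, 373) = 587
Overlap end = min(697, 528) = 528
End <= start, so the intervals do not overlap: 0 minutes

0


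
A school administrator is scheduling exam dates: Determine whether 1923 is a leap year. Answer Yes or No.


Year: 1923
Divisible by 4? 1923 / 4 = 480.75 -> No
Not divisible by 4, so NOT a leap year

No


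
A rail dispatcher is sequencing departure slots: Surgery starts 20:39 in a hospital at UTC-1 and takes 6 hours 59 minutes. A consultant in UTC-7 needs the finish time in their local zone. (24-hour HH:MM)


Start: 20:39 in UTC-1
Step 1 - add duration:
  minutes: 39 + 59 = 98 (carry 1h)
  hours: 20 + 6 + 1 = 27
  end in UTC-1: 03:38
Step 2 - convert UTC-1 -> UTC-7:
  offset difference: -7 - (-1) = -6 hours
  3 + (-6) = -3 -> mod 24 = 21
Result: 21:38 in UTC-7

21:38


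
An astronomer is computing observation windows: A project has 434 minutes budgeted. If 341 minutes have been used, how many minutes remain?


Total budget: 434 minutes
Time used: 341 minutes
Remaining: 434 - 341 = 93 minutes
Percent used: 78.6%
Percent remaining: 21.4%

93


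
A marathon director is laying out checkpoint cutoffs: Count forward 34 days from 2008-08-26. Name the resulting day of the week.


Start: 2008-08-26 (Tuesday)
Step 1 - find target date: add 34 days
  2008-08-26 + 34 days = 2008-09-29
Step 2 - day of week:
  34 mod 7 = 6
  Tuesday + 6 days -> Monday
Result: Monday (2008-09-29)

Monday


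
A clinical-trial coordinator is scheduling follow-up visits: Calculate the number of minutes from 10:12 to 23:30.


Start time: 10:12 = 612 minutes from midnight
End time: 23:30 = 1410 minutes from midnight
Difference: 1410 - 612 = 798 minutes
That is 13 hours and 18 minutes

798


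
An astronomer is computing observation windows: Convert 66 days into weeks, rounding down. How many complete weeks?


Total days: 66
Days per week: 7
Division: 66 / 7 = 9 remainder 3
Complete weeks: 9
Remaining days: 3

9


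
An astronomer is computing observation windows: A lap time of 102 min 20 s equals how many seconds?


Minutes: 102
Seconds: 20
Convert minutes to seconds: 102 x 60 = 6120
Add remaining seconds: 6120 + 20 = 6140

6140


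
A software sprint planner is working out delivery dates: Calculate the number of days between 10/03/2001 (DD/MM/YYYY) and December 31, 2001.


Start: March 10, 2001
End: December 31, 2001
Days left in March: 21
April: 30
May: 31
June: 30
July: 31
... plus remaining months
Sum of remaining months: 275
Total: 21 + 275 = 296

296


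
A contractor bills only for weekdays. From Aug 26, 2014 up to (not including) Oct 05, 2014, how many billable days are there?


Start: 2014-08-26 (Tuesday)
End (exclusive): 2014-10-05 (Sunday)
Total calendar days: 40
Full weeks: 40 // 7 = 5 -> 25 weekdays
Remaining 5 days starting on Tuesday:
  Tue(w), Wed(w), Thu(w), Fri(w), Sat(-) -> 4 weekdays
Total business days: 25 + 4 = 29

29


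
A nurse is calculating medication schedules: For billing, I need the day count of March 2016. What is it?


Month: March
Year: 2016
March is a 31-day month
Total: 31 days

31


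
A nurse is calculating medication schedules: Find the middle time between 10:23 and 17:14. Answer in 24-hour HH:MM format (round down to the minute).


Start time: 10:23 = 623 minutes from midnight
End time: 17:14 = 1034 minutes from midnight
Sum: 623 + 1034 = 1657
Midpoint: 1657 / 2 = 828 minutes
Convert: 828 / 60 = 13 hours, 48 minutes
Result: 13:48

13:48


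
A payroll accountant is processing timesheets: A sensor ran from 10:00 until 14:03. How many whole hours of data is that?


Start: 10:00
End: 14:03
Hour difference: 14 - 10 = 4 hours
Minute difference: 3 - 0 = 3 minutes
Total minutes: 243
Complete hours: 243 / 60 = 4 (remainder 3)

4


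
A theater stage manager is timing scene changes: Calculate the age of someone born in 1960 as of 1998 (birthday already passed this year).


Birth year: 1960
Current year: 1998
Age = current year - birth year
Age = 1998 - 1960 = 38

38


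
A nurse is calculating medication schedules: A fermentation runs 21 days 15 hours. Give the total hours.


Days: 21
Extra hours: 15
Hours per day: 24
Days to hours: 21 x 24 = 504
Total: 504 + 15 = 519

519


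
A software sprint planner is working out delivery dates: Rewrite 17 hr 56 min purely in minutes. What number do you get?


Hours: 17
Extra minutes: 56
Minutes per hour: 60
Hours to minutes: 17 x 60 = 1020
Total: 1020 + 56 = 1076

1076


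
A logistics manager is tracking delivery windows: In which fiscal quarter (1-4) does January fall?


Month: January (month 1)
Q1: January-March (months 1-3)
Q2: April-June (months 4-6)
Q3: July-September (months 7-9)
Q4: October-December (months 10-12)
Month 1 falls in Q1

1


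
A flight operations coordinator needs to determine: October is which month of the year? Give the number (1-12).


Calendar month order:
9. September
10. October <--
11. November
October is month number 10

10


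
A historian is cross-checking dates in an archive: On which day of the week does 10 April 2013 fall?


Date: 2013-04-10
January 1, 2013 is a Tuesday
Day of year: 100
Offset from Jan 1: 99 days
99 mod 7 = 1
Result: Wednesday

Wednesday


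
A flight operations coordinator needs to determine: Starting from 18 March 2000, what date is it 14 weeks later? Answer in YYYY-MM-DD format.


Start: 2000-03-18
Weeks to add: 14
Convert to days: 14 x 7 = 98 days
Add 98 days to 2000-03-18
Result: 2000-06-24

2000-06-24


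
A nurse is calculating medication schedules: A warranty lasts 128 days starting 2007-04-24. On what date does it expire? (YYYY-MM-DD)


Start: 2007-04-24
Adding 128 days
Days remaining in April: 6
After April: 122 days still to add
May 2007: 31 days, 91 remaining
June 2007: 30 days, 61 remaining
July 2007: 31 days, 30 remaining
August 2007 has 31 days, need 30
Result: 2007-08-30

2007-08-30


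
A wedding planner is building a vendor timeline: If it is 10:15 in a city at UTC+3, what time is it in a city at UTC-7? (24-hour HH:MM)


Local time: 10:15 at UTC+3 (offset 3h)
Target zone: UTC-7 (offset -7h)
Difference: -7 - (3) = -10 hours
Calculation: 10 + (-10) = 0
Result: 00:15

00:15


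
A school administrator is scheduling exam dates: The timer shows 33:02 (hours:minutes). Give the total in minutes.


Hours: 33
Minutes: 2
Convert hours to minutes: 33 x 60 = 1980
Add remaining minutes: 1980 + 2 = 1982

1982


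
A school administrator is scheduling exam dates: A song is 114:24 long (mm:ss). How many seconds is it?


Minutes: 114
Extra seconds: 24
Seconds per minute: 60
Minutes to seconds: 114 x 60 = 6840
Total: 6840 + 24 = 6864

6864


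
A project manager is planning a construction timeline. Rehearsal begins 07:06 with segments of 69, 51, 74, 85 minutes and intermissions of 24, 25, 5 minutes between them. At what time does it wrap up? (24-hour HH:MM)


Start: 07:06 = 426 min from midnight
  after task 1 (69 min): 08:15
  after break (24 min): 08:39
  after task 2 (51 min): 09:30
  after break (25 min): 09:55
  after task 3 (74 min): 11:09
  after break (5 min): 11:14
  after task 4 (85 min): 12:39
Total elapsed: 333 minutes
End time: 12:39

12:39


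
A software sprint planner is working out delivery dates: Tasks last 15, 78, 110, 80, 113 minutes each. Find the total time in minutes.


Durations: 15, 78, 110, 80, 113
Running sum: 15
+ 78 = 93
+ 110 = 203
+ 80 = 283
+ 113 = 396
Total duration: 396 minutes
That is 6 hours and 36 minutes

396


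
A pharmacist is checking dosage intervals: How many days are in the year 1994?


Year: 1994
Check leap year rules:
Divisible by 4? No
1994 is not a leap year
Days: 365

365


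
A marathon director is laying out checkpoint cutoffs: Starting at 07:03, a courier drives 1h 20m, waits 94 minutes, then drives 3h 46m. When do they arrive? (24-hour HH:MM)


Depart: 07:03
Leg 1: +80 min -> 08:23
Layover: +94 min -> 09:57
Leg 2: +226 min -> 13:43
Total travel: 400 minutes = 6h 40m
Arrival: 13:43

13:43


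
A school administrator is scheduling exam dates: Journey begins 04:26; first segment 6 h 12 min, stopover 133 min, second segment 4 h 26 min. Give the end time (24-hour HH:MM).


Depart: 04:26
Leg 1: +372 min -> 10:38
Layover: +133 min -> 12:51
Leg 2: +266 min -> 17:17
Total travel: 771 minutes = 12h 51m
Arrival: 17:17

17:17


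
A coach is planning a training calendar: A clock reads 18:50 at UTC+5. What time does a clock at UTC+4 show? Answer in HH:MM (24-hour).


Local time: 18:50 at UTC+5 (offset 5h)
Target zone: UTC+4 (offset 4h)
Difference: 4 - (5) = -1 hours
Calculation: 18 + (-1) = 17
Result: 17:50

17:50


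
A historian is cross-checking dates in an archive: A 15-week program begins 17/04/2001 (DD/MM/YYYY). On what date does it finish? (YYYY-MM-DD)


Start: 2001-04-17
Weeks to add: 15
Convert to days: 15 x 7 = 105 days
Add 105 days to 2001-04-17
Result: 2001-07-31

2001-07-31


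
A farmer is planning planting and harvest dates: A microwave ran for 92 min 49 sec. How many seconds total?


Minutes: 92
Extra seconds: 49
Seconds per minute: 60
Minutes to seconds: 92 x 60 = 5520
Total: 5520 + 49 = 5569

5569


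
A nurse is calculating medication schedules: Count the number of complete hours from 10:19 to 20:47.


Start: 10:19
End: 20:47
Hour difference: 20 - 10 = 10 hours
Minute difference: 47 - 19 = 28 minutes
Total minutes: 628
Complete hours: 628 / 60 = 10 (remainder 28)

10


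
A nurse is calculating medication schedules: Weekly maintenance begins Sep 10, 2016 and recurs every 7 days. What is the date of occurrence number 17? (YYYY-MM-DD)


First occurrence: 2016-09-10 (occurrence 1)
Each occurrence is 7 days after the previous.
Occurrence 17 is 16 weeks after the first.
16 weeks = 112 days
2016-09-10 + 112 days = 2016-12-31

2016-12-31


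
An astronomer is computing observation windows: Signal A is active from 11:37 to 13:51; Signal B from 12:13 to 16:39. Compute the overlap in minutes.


Interval A: [697, 831] minutes from midnight
Interval B: [733, 999] minutes from midnight
Overlap start = max(697, 733) = 733
Overlap end = min(831, 999) = 831
Overlap = 831 - 733 = 98 minutes

98


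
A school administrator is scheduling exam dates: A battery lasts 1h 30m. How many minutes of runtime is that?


Hours: 1
Extra minutes: 30
Minutes per hour: 60
Hours to minutes: 1 x 60 = 60
Total: 60 + 30 = 90

90


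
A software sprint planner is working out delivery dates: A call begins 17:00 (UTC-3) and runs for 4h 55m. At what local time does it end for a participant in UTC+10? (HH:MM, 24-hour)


Start: 17:00 in UTC-3
Step 1 - add duration:
  minutes: 0 + 55 = 55
  hours: 17 + 4 + 0 = 21
  end in UTC-3: 21:55
Step 2 - convert UTC-3 -> UTC+10:
  offset difference: 10 - (-3) = 13 hours
  21 + (13) = 34 -> mod 24 = 10
Result: 10:55 in UTC+10

10:55


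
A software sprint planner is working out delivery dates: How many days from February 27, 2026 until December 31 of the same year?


Start: February 27, 2026
End: December 31, 2026
Days left in February: 1
March: 31
April: 30
May: 31
June: 30
... plus remaining months
Sum of remaining months: 306
Total: 1 + 306 = 307

307


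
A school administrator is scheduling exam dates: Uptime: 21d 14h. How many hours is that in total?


Days: 21
Extra hours: 14
Hours per day: 24
Days to hours: 21 x 24 = 504
Total: 504 + 14 = 518

518


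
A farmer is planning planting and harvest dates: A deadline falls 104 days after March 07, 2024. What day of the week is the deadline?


Start: 2024-03-07 (Thursday)
Step 1 - find target date: add 104 days
  2024-03-07 + 104 days = 2024-06-19
Step 2 - day of week:
  104 mod 7 = 6
  Thursday + 6 days -> Wednesday
Result: Wednesday (2024-06-19)

Wednesday


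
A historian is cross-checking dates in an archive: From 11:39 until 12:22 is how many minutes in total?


Start time: 11:39 = 699 minutes from midnight
End time: 12:22 = 742 minutes from midnight
Difference: 742 - 699 = 43 minutes
That is 0 hours and 43 minutes

43


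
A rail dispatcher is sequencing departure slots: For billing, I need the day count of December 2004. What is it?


Month: December
Year: 2004
December is a 31-day month
Total: 31 days

31


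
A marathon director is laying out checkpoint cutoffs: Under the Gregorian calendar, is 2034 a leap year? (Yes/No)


Year: 2034
Divisible by 4? 2034 / 4 = 508.5 -> No
Not divisible by 4, so NOT a leap year

No


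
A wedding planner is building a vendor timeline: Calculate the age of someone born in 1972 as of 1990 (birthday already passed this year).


Birth year: 1972
Current year: 1990
Age = current year - birth year
Age = 1990 - 1972 = 18

18


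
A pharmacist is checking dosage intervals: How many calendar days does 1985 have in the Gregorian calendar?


Year: 1985
Check leap year rules:
Divisible by 4? No
1985 is not a leap year
Days: 365

365


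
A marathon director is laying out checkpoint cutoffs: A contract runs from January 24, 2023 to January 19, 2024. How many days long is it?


Start date: 2023-01-24
End date: 2024-01-19
Jan 2023: +8 days
Feb 2023: +28 days
Mar 2023: +31 days
... (10 more months)
Total: 360 days

360


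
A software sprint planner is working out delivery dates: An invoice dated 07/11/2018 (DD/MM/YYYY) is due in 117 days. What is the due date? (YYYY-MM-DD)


Start: 2018-11-07
Adding 117 days
Days remaining in November: 23
After November: 94 days still to add
December 2018: 31 days, 63 remaining
January 2019: 31 days, 32 remaining
February 2019: 28 days, 4 remaining
March 2019 has 31 days, need 4
Result: 2019-03-04

2019-03-04


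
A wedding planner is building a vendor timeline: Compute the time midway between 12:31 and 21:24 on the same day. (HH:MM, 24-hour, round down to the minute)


Start time: 12:31 = 751 minutes from midnight
End time: 21:24 = 1284 minutes from midnight
Sum: 751 + 1284 = 2035
Midpoint: 2035 / 2 = 1017 minutes
Convert: 1017 / 60 = 16 hours, 57 minutes
Result: 16:57

16:57


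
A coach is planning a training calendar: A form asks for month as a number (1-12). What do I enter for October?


Calendar month order:
9. September
10. October <--
11. November
October is month number 10

10


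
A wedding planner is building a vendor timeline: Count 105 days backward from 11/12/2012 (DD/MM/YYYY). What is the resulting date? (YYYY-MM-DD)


Start: 2012-12-11
Subtracting 105 days
Days already passed in December: 11
After going back through December: 94 more days to subtract
November 2012: 30 days, 64 remaining
October 2012: 31 days, 33 remaining
September 2012: 30 days, 3 remaining
August 2012 has 31 days, need 3
Result: 2012-08-28

2012-08-28


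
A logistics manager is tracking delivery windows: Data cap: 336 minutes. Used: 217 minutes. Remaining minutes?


Total budget: 336 minutes
Time used: 217 minutes
Remaining: 336 - 217 = 119 minutes
Percent used: 64.6%
Percent remaining: 35.4%

119


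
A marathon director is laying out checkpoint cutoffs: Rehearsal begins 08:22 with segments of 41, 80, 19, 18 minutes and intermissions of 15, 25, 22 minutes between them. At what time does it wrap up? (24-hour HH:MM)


Start: 08:22 = 502 min from midnight
  after task 1 (41 min): 09:03
  after break (15 min): 09:18
  after task 2 (80 min): 10:38
  after break (25 min): 11:03
  after task 3 (19 min): 11:22
  after break (22 min): 11:44
  after task 4 (18 min): 12:02
Total elapsed: 220 minutes
End time: 12:02

12:02


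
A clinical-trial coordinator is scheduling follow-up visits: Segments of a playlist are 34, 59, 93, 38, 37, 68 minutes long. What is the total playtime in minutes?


Durations: 34, 59, 93, 38, 37, 68
Running sum: 34
+ 59 = 93
+ 93 = 186
+ 38 = 224
+ 37 = 261
+ 68 = 329
Total duration: 329 minutes
That is 5 hours and 29 minutes

329


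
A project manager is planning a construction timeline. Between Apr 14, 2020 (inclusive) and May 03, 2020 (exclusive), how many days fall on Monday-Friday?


Start: 2020-04-14 (Tuesday)
End (exclusive): 2020-05-03 (Sunday)
Total calendar days: 19
Full weeks: 19 // 7 = 2 -> 10 weekdays
Remaining 5 days starting on Tuesday:
  Tue(w), Wed(w), Thu(w), Fri(w), Sat(-) -> 4 weekdays
Total business days: 10 + 4 = 14

14


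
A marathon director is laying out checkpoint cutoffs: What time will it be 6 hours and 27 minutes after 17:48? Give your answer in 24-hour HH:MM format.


Start time: 17:48
Adding: 6 hours 27 minutes
Minutes: 48 + 27 = 75
Minute overflow: 75 >= 60, so carry 1 hour, minutes = 15
Hours: 17 + 6 + 1 = 24
Hour wraparound: 24 mod 24 = 0
Result: 00:15

00:15


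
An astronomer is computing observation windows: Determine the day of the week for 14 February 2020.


Date: 2020-02-14
January 1, 2020 is a Wednesday
Day of year: 45
Offset from Jan 1: 44 days
44 mod 7 = 2
Result: Friday

Friday


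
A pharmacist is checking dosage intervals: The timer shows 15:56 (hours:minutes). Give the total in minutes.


Hours: 15
Minutes: 56
Convert hours to minutes: 15 x 60 = 900
Add remaining minutes: 900 + 56 = 956

956


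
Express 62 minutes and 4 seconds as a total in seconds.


Minutes: 62
Seconds: 4
Convert minutes to seconds: 62 x 60 = 3720
Add remaining seconds: 3720 + 4 = 3724

3724


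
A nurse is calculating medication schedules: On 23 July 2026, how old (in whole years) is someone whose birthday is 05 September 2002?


Birth: 2002-09-05
Reference: 2026-07-23
Year difference: 2026 - 2002 = 24
Has birthday (09-05) occurred by 07-23? No
Birthday not yet reached this year -> subtract 1
Age in full years: 23

23


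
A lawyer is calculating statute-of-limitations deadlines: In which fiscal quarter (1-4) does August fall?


Month: August (month 8)
Q1: January-March (months 1-3)
Q2: April-June (months 4-6)
Q3: July-September (months 7-9)
Q4: October-December (months 10-12)
Month 8 falls in Q3

3


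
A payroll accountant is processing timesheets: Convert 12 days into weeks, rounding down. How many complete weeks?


Total days: 12
Days per week: 7
Division: 12 / 7 = 1 remainder 5
Complete weeks: 1
Remaining days: 5

1


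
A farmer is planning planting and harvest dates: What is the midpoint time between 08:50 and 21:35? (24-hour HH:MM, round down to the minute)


Start time: 08:50 = 530 minutes from midnight
End time: 21:35 = 1295 minutes from midnight
Sum: 530 + 1295 = 1825
Midpoint: 1825 / 2 = 912 minutes
Convert: 912 / 60 = 15 hours, 12 minutes
Result: 15:12

15:12


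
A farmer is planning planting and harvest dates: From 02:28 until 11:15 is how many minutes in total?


Start time: 02:28 = 148 minutes from midnight
End time: 11:15 = 675 minutes from midnight
Difference: 675 - 148 = 527 minutes
That is 8 hours and 47 minutes

527


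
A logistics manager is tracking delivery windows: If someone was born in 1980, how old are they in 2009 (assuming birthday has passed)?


Birth year: 1980
Current year: 2009
Age = current year - birth year
Age = 2009 - 1980 = 29

29


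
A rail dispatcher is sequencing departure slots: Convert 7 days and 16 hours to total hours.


Days: 7
Extra hours: 16
Hours per day: 24
Days to hours: 7 x 24 = 168
Total: 168 + 16 = 184

184


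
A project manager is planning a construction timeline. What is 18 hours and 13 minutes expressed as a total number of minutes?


Hours: 18
Minutes: 13
Convert hours to minutes: 18 x 60 = 1080
Add remaining minutes: 1080 + 13 = 1093

1093


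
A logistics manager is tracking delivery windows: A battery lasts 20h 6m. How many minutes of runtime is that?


Hours: 20
Extra minutes: 6
Minutes per hour: 60
Hours to minutes: 20 x 60 = 1200
Total: 1200 + 6 = 1206

1206


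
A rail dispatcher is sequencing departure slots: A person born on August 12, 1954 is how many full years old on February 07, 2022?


Birth: 1954-08-12
Reference: 2022-02-07
Year difference: 2022 - 1954 = 68
Has birthday (08-12) occurred by 02-07? No
Birthday not yet reached this year -> subtract 1
Age in full years: 67

67
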